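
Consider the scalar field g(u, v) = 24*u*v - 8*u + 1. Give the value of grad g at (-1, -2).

∂g/∂u = 24*v - 8
∂g/∂v = 24*u
∇g = (24*v - 8, 24*u)
At (-1, -2): (-56, -24).

(-56, -24)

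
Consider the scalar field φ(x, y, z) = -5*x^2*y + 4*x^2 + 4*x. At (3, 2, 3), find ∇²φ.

∂²φ/∂x² = 2*(-5*y + 4)
∂²φ/∂y² = 0
∂²φ/∂z² = 0
∇²φ = -10*y + 8
At (3, 2, 3): -12.

-12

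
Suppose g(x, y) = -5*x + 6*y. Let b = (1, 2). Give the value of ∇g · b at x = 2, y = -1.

7

∂g/∂x = -5
∂g/∂y = 6
∇g at (2, -1) = (-5, 6)
∇g · b = (-5)(1) + (6)(2) = 7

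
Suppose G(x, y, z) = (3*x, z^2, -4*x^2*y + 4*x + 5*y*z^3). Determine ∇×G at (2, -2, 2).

(∇×G)₁ = ∂G₃/∂y − ∂G₂/∂z = -4*x^2 + 5*z^3 - 2*z
(∇×G)₂ = ∂G₁/∂z − ∂G₃/∂x = 8*x*y - 4
(∇×G)₃ = ∂G₂/∂x − ∂G₁/∂y = 0
∇×G = (-4*x^2 + 5*z^3 - 2*z, 8*x*y - 4, 0)
At (2, -2, 2): (20, -36, 0).

(20, -36, 0)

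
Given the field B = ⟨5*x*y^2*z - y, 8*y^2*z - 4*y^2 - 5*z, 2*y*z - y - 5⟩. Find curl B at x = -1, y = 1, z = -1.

(∇×B)₁ = ∂B₃/∂y − ∂B₂/∂z = -8*y^2 + 2*z + 4
(∇×B)₂ = ∂B₁/∂z − ∂B₃/∂x = 5*x*y^2
(∇×B)₃ = ∂B₂/∂x − ∂B₁/∂y = -10*x*y*z + 1
∇×B = (-8*y^2 + 2*z + 4, 5*x*y^2, -10*x*y*z + 1)
At (-1, 1, -1): (-6, -5, -9).

(-6, -5, -9)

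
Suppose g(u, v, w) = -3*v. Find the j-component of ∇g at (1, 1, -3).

(∇g)_2 = ∂g/∂v = -3
At (1, 1, -3): -3.

-3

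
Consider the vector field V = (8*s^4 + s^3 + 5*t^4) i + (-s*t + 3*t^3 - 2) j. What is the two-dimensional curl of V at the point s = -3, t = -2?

∂V₂/∂s = -t
∂V₁/∂t = 20*t^3
Scalar curl = -20*t^3 - t
At (-3, -2): 162.

162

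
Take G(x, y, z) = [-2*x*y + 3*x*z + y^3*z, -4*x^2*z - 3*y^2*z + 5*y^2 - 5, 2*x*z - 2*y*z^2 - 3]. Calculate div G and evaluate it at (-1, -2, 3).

∂G₁/∂x = -2*y + 3*z
∂G₂/∂y = -6*y*z + 10*y
∂G₃/∂z = 2*x - 4*y*z
∇·G = 2*x - 10*y*z + 8*y + 3*z
At (-1, -2, 3): 51.

51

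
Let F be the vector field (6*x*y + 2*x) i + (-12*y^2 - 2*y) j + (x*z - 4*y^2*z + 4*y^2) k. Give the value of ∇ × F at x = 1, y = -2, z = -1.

(-32, 1, -6)

(∇×F)₁ = ∂F₃/∂y − ∂F₂/∂z = -8*y*z + 8*y
(∇×F)₂ = ∂F₁/∂z − ∂F₃/∂x = -z
(∇×F)₃ = ∂F₂/∂x − ∂F₁/∂y = -6*x
∇×F = (-8*y*z + 8*y, -z, -6*x)
At (1, -2, -1): (-32, 1, -6).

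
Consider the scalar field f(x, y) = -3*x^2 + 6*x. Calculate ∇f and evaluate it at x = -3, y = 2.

∂f/∂x = -6*x + 6
∂f/∂y = 0
∇f = (-6*x + 6, 0)
At (-3, 2): (24, 0).

(24, 0)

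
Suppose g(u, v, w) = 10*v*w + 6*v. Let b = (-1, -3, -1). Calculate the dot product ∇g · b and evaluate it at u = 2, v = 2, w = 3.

-128

∂g/∂u = 0
∂g/∂v = 10*w + 6
∂g/∂w = 10*v
∇g at (2, 2, 3) = (0, 36, 20)
∇g · b = (0)(-1) + (36)(-3) + (20)(-1) = -128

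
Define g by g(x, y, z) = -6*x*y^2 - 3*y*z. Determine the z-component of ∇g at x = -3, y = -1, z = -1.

3

(∇g)_3 = ∂g/∂z = -3*y
At (-3, -1, -1): 3.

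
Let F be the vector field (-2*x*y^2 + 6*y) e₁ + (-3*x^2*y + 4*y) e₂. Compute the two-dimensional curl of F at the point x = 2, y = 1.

-10

∂F₂/∂x = -6*x*y
∂F₁/∂y = -4*x*y + 6
Scalar curl = -2*x*y - 6
At (2, 1): -10.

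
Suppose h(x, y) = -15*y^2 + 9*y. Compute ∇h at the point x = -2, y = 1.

∂h/∂x = 0
∂h/∂y = -30*y + 9
∇h = (0, -30*y + 9)
At (-2, 1): (0, -21).

(0, -21)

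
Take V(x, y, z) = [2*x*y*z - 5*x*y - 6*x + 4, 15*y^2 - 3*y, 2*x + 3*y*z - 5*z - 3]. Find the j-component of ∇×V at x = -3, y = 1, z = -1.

-8

(∇×V)_2 = ∂V₁/∂z − ∂V₃/∂x
= 2*x*y − (2)
= 2*x*y - 2
At (-3, 1, -1): -8.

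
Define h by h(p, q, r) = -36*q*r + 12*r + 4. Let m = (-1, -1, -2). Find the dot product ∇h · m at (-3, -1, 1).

∂h/∂p = 0
∂h/∂q = -36*r
∂h/∂r = -36*q + 12
∇h at (-3, -1, 1) = (0, -36, 48)
∇h · m = (0)(-1) + (-36)(-1) + (48)(-2) = -60

-60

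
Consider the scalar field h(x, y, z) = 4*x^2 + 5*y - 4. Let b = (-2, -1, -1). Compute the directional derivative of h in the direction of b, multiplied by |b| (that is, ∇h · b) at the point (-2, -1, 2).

27

∂h/∂x = 8*x
∂h/∂y = 5
∂h/∂z = 0
∇h at (-2, -1, 2) = (-16, 5, 0)
∇h · b = (-16)(-2) + (5)(-1) + (0)(-1) = 27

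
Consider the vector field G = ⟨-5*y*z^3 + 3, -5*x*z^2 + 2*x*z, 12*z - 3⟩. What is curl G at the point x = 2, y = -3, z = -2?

(∇×G)₁ = ∂G₃/∂y − ∂G₂/∂z = 10*x*z - 2*x
(∇×G)₂ = ∂G₁/∂z − ∂G₃/∂x = -15*y*z^2
(∇×G)₃ = ∂G₂/∂x − ∂G₁/∂y = 5*z^3 - 5*z^2 + 2*z
∇×G = (10*x*z - 2*x, -15*y*z^2, 5*z^3 - 5*z^2 + 2*z)
At (2, -3, -2): (-44, 180, -64).

(-44, 180, -64)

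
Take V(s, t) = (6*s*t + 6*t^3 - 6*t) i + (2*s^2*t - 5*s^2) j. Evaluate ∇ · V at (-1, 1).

8

∂V₁/∂s = 6*t
∂V₂/∂t = 2*s^2
∇·V = 2*s^2 + 6*t
At (-1, 1): 8.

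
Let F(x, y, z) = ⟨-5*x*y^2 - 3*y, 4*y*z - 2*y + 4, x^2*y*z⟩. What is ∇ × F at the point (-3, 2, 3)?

(19, 36, -57)

(∇×F)₁ = ∂F₃/∂y − ∂F₂/∂z = x^2*z - 4*y
(∇×F)₂ = ∂F₁/∂z − ∂F₃/∂x = -2*x*y*z
(∇×F)₃ = ∂F₂/∂x − ∂F₁/∂y = 10*x*y + 3
∇×F = (x^2*z - 4*y, -2*x*y*z, 10*x*y + 3)
At (-3, 2, 3): (19, 36, -57).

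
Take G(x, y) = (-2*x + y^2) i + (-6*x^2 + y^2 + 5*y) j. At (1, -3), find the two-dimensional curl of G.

-6

∂G₂/∂x = -12*x
∂G₁/∂y = 2*y
Scalar curl = -12*x - 2*y
At (1, -3): -6.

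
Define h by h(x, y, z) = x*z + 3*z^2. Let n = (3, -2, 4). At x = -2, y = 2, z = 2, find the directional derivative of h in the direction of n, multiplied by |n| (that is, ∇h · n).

46

∂h/∂x = z
∂h/∂y = 0
∂h/∂z = x + 6*z
∇h at (-2, 2, 2) = (2, 0, 10)
∇h · n = (2)(3) + (0)(-2) + (10)(4) = 46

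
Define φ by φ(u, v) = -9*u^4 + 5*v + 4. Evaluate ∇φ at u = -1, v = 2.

∂φ/∂u = -36*u^3
∂φ/∂v = 5
∇φ = (-36*u^3, 5)
At (-1, 2): (36, 5).

(36, 5)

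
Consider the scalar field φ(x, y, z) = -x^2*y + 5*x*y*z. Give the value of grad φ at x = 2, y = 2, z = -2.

(-28, -24, 20)

∂φ/∂x = -2*x*y + 5*y*z
∂φ/∂y = -x^2 + 5*x*z
∂φ/∂z = 5*x*y
∇φ = (-2*x*y + 5*y*z, -x^2 + 5*x*z, 5*x*y)
At (2, 2, -2): (-28, -24, 20).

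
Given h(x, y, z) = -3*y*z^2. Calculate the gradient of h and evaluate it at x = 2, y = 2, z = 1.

(0, -3, -12)

∂h/∂x = 0
∂h/∂y = -3*z^2
∂h/∂z = -6*y*z
∇h = (0, -3*z^2, -6*y*z)
At (2, 2, 1): (0, -3, -12).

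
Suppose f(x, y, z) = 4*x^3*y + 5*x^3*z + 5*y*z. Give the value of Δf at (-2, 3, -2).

-24

∂²f/∂x² = 6*x*(4*y + 5*z)
∂²f/∂y² = 0
∂²f/∂z² = 0
∇²f = 24*x*y + 30*x*z
At (-2, 3, -2): -24.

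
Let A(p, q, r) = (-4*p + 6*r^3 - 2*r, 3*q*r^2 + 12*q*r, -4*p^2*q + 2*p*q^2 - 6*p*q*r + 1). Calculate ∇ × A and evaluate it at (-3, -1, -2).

(∇×A)₁ = ∂A₃/∂q − ∂A₂/∂r = -4*p^2 + 4*p*q - 6*p*r - 6*q*r - 12*q
(∇×A)₂ = ∂A₁/∂r − ∂A₃/∂p = 8*p*q - 2*q^2 + 6*q*r + 18*r^2 - 2
(∇×A)₃ = ∂A₂/∂p − ∂A₁/∂q = 0
∇×A = (-4*p^2 + 4*p*q - 6*p*r - 6*q*r - 12*q, 8*p*q - 2*q^2 + 6*q*r + 18*r^2 - 2, 0)
At (-3, -1, -2): (-60, 104, 0).

(-60, 104, 0)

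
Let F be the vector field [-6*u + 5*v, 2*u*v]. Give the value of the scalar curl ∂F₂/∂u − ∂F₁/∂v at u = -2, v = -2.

∂F₂/∂u = 2*v
∂F₁/∂v = 5
Scalar curl = 2*v - 5
At (-2, -2): -9.

-9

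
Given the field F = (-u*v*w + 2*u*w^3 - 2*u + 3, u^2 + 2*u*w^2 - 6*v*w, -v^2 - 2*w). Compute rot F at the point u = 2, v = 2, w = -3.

(∇×F)₁ = ∂F₃/∂v − ∂F₂/∂w = -4*u*w + 4*v
(∇×F)₂ = ∂F₁/∂w − ∂F₃/∂u = -u*v + 6*u*w^2
(∇×F)₃ = ∂F₂/∂u − ∂F₁/∂v = u*w + 2*u + 2*w^2
∇×F = (-4*u*w + 4*v, -u*v + 6*u*w^2, u*w + 2*u + 2*w^2)
At (2, 2, -3): (32, 104, 16).

(32, 104, 16)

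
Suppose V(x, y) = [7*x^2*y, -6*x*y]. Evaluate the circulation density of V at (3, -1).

∂V₂/∂x = -6*y
∂V₁/∂y = 7*x^2
Scalar curl = -7*x^2 - 6*y
At (3, -1): -57.

-57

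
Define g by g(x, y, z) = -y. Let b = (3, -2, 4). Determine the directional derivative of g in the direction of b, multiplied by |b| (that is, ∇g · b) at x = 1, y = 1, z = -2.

∂g/∂x = 0
∂g/∂y = -1
∂g/∂z = 0
∇g at (1, 1, -2) = (0, -1, 0)
∇g · b = (0)(3) + (-1)(-2) + (0)(4) = 2

2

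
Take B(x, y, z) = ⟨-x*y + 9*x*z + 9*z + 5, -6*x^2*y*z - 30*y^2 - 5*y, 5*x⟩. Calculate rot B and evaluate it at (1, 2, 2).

(∇×B)₁ = ∂B₃/∂y − ∂B₂/∂z = 6*x^2*y
(∇×B)₂ = ∂B₁/∂z − ∂B₃/∂x = 9*x + 4
(∇×B)₃ = ∂B₂/∂x − ∂B₁/∂y = -12*x*y*z + x
∇×B = (6*x^2*y, 9*x + 4, -12*x*y*z + x)
At (1, 2, 2): (12, 13, -47).

(12, 13, -47)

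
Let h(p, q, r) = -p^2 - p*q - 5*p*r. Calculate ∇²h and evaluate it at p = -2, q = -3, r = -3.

∂²h/∂p² = -2
∂²h/∂q² = 0
∂²h/∂r² = 0
∇²h = -2
At (-2, -3, -3): -2.

-2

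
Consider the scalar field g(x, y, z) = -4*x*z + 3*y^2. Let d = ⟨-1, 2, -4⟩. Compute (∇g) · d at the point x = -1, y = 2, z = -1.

4

∂g/∂x = -4*z
∂g/∂y = 6*y
∂g/∂z = -4*x
∇g at (-1, 2, -1) = (4, 12, 4)
∇g · d = (4)(-1) + (12)(2) + (4)(-4) = 4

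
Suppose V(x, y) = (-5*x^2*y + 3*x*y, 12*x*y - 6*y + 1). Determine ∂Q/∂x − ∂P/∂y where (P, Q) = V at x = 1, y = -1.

∂V₂/∂x = 12*y
∂V₁/∂y = -5*x^2 + 3*x
Scalar curl = 5*x^2 - 3*x + 12*y
At (1, -1): -10.

-10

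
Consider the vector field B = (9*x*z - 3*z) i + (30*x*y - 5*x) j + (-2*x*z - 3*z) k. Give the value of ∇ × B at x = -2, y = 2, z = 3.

(0, -15, 55)

(∇×B)₁ = ∂B₃/∂y − ∂B₂/∂z = 0
(∇×B)₂ = ∂B₁/∂z − ∂B₃/∂x = 9*x + 2*z - 3
(∇×B)₃ = ∂B₂/∂x − ∂B₁/∂y = 30*y - 5
∇×B = (0, 9*x + 2*z - 3, 30*y - 5)
At (-2, 2, 3): (0, -15, 55).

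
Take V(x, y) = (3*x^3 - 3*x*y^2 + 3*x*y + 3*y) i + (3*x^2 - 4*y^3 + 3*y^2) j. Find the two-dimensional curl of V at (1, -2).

∂V₂/∂x = 6*x
∂V₁/∂y = -6*x*y + 3*x + 3
Scalar curl = 6*x*y + 3*x - 3
At (1, -2): -12.

-12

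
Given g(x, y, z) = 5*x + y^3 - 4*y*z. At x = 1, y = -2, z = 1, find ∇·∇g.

∂²g/∂x² = 0
∂²g/∂y² = 6*y
∂²g/∂z² = 0
∇²g = 6*y
At (1, -2, 1): -12.

-12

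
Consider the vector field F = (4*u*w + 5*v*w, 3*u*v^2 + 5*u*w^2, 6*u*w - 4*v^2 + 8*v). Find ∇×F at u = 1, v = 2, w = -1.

(2, 20, 22)

(∇×F)₁ = ∂F₃/∂v − ∂F₂/∂w = -10*u*w - 8*v + 8
(∇×F)₂ = ∂F₁/∂w − ∂F₃/∂u = 4*u + 5*v - 6*w
(∇×F)₃ = ∂F₂/∂u − ∂F₁/∂v = 3*v^2 + 5*w^2 - 5*w
∇×F = (-10*u*w - 8*v + 8, 4*u + 5*v - 6*w, 3*v^2 + 5*w^2 - 5*w)
At (1, 2, -1): (2, 20, 22).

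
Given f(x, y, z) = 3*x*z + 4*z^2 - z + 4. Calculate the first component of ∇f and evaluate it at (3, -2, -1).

-3

(∇f)_1 = ∂f/∂x = 3*z
At (3, -2, -1): -3.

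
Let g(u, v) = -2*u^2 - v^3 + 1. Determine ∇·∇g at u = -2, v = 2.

-16

∂²g/∂u² = -4
∂²g/∂v² = -6*v
∇²g = -6*v - 4
At (-2, 2): -16.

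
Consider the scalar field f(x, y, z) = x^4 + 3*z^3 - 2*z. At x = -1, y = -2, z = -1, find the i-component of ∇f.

-4

(∇f)_1 = ∂f/∂x = 4*x^3
At (-1, -2, -1): -4.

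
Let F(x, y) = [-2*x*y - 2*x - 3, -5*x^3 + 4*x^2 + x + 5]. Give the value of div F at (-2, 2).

-6

∂F₁/∂x = -2*y - 2
∂F₂/∂y = 0
∇·F = -2*y - 2
At (-2, 2): -6.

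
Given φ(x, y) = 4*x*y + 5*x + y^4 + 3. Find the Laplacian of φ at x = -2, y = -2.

∂²φ/∂x² = 0
∂²φ/∂y² = 12*y^2
∇²φ = 12*y^2
At (-2, -2): 48.

48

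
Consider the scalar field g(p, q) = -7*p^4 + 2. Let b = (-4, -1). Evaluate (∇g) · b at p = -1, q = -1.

-112

∂g/∂p = -28*p^3
∂g/∂q = 0
∇g at (-1, -1) = (28, 0)
∇g · b = (28)(-4) + (0)(-1) = -112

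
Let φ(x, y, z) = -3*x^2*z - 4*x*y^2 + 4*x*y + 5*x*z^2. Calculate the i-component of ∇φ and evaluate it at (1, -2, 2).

(∇φ)_1 = ∂φ/∂x = -6*x*z - 4*y^2 + 4*y + 5*z^2
At (1, -2, 2): -16.

-16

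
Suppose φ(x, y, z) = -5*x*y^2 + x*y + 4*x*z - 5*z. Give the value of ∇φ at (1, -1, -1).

∂φ/∂x = -5*y^2 + y + 4*z
∂φ/∂y = -10*x*y + x
∂φ/∂z = 4*x - 5
∇φ = (-5*y^2 + y + 4*z, -10*x*y + x, 4*x - 5)
At (1, -1, -1): (-10, 11, -1).

(-10, 11, -1)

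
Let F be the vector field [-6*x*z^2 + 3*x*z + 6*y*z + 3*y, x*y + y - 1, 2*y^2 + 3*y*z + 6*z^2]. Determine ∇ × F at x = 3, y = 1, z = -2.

(-2, 87, 10)

(∇×F)₁ = ∂F₃/∂y − ∂F₂/∂z = 4*y + 3*z
(∇×F)₂ = ∂F₁/∂z − ∂F₃/∂x = -12*x*z + 3*x + 6*y
(∇×F)₃ = ∂F₂/∂x − ∂F₁/∂y = y - 6*z - 3
∇×F = (4*y + 3*z, -12*x*z + 3*x + 6*y, y - 6*z - 3)
At (3, 1, -2): (-2, 87, 10).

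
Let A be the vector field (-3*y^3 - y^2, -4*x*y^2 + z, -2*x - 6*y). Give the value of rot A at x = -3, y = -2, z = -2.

(∇×A)₁ = ∂A₃/∂y − ∂A₂/∂z = -7
(∇×A)₂ = ∂A₁/∂z − ∂A₃/∂x = 2
(∇×A)₃ = ∂A₂/∂x − ∂A₁/∂y = 5*y^2 + 2*y
∇×A = (-7, 2, 5*y^2 + 2*y)
At (-3, -2, -2): (-7, 2, 16).

(-7, 2, 16)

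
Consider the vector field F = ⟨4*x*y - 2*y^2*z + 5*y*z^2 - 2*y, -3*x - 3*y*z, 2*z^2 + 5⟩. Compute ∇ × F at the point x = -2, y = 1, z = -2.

(∇×F)₁ = ∂F₃/∂y − ∂F₂/∂z = 3*y
(∇×F)₂ = ∂F₁/∂z − ∂F₃/∂x = -2*y^2 + 10*y*z
(∇×F)₃ = ∂F₂/∂x − ∂F₁/∂y = -4*x + 4*y*z - 5*z^2 - 1
∇×F = (3*y, -2*y^2 + 10*y*z, -4*x + 4*y*z - 5*z^2 - 1)
At (-2, 1, -2): (3, -22, -21).

(3, -22, -21)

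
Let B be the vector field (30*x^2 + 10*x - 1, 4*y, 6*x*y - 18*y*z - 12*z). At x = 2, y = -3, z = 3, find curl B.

(-42, 18, 0)

(∇×B)₁ = ∂B₃/∂y − ∂B₂/∂z = 6*x - 18*z
(∇×B)₂ = ∂B₁/∂z − ∂B₃/∂x = -6*y
(∇×B)₃ = ∂B₂/∂x − ∂B₁/∂y = 0
∇×B = (6*x - 18*z, -6*y, 0)
At (2, -3, 3): (-42, 18, 0).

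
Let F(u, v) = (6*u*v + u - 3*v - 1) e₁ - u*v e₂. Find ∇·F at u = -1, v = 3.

∂F₁/∂u = 6*v + 1
∂F₂/∂v = -u
∇·F = -u + 6*v + 1
At (-1, 3): 20.

20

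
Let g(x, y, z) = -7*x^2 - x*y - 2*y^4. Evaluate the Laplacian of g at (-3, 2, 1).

-110

∂²g/∂x² = -14
∂²g/∂y² = -24*y^2
∂²g/∂z² = 0
∇²g = -24*y^2 - 14
At (-3, 2, 1): -110.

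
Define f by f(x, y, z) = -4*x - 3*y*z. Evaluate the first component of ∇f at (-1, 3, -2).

(∇f)_1 = ∂f/∂x = -4
At (-1, 3, -2): -4.

-4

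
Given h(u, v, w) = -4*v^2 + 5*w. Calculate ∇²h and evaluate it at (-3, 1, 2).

-8

∂²h/∂u² = 0
∂²h/∂v² = -8
∂²h/∂w² = 0
∇²h = -8
At (-3, 1, 2): -8.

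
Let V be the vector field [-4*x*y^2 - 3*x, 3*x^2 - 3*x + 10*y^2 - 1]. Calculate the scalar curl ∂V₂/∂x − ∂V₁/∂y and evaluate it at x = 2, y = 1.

∂V₂/∂x = 6*x - 3
∂V₁/∂y = -8*x*y
Scalar curl = 8*x*y + 6*x - 3
At (2, 1): 25.

25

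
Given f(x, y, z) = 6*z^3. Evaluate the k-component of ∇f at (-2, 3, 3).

(∇f)_3 = ∂f/∂z = 18*z^2
At (-2, 3, 3): 162.

162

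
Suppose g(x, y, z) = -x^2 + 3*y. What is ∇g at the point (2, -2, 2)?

(-4, 3, 0)

∂g/∂x = -2*x
∂g/∂y = 3
∂g/∂z = 0
∇g = (-2*x, 3, 0)
At (2, -2, 2): (-4, 3, 0).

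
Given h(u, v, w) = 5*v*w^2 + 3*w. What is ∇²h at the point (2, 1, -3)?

10

∂²h/∂u² = 0
∂²h/∂v² = 0
∂²h/∂w² = 10*v
∇²h = 10*v
At (2, 1, -3): 10.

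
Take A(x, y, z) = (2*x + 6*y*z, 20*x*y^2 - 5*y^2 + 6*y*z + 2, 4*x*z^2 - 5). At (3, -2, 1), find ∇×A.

(∇×A)₁ = ∂A₃/∂y − ∂A₂/∂z = -6*y
(∇×A)₂ = ∂A₁/∂z − ∂A₃/∂x = 6*y - 4*z^2
(∇×A)₃ = ∂A₂/∂x − ∂A₁/∂y = 20*y^2 - 6*z
∇×A = (-6*y, 6*y - 4*z^2, 20*y^2 - 6*z)
At (3, -2, 1): (12, -16, 74).

(12, -16, 74)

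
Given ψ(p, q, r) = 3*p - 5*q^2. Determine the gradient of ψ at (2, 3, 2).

(3, -30, 0)

∂ψ/∂p = 3
∂ψ/∂q = -10*q
∂ψ/∂r = 0
∇ψ = (3, -10*q, 0)
At (2, 3, 2): (3, -30, 0).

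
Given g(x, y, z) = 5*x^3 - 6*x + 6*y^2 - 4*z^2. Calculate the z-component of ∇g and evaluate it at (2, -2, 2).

(∇g)_3 = ∂g/∂z = -8*z
At (2, -2, 2): -16.

-16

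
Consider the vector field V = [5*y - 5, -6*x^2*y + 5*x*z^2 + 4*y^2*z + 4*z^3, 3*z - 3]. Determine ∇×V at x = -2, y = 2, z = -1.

(∇×V)₁ = ∂V₃/∂y − ∂V₂/∂z = -10*x*z - 4*y^2 - 12*z^2
(∇×V)₂ = ∂V₁/∂z − ∂V₃/∂x = 0
(∇×V)₃ = ∂V₂/∂x − ∂V₁/∂y = -12*x*y + 5*z^2 - 5
∇×V = (-10*x*z - 4*y^2 - 12*z^2, 0, -12*x*y + 5*z^2 - 5)
At (-2, 2, -1): (-48, 0, 48).

(-48, 0, 48)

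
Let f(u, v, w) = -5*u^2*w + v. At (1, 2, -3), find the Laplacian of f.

30

∂²f/∂u² = -10*w
∂²f/∂v² = 0
∂²f/∂w² = 0
∇²f = -10*w
At (1, 2, -3): 30.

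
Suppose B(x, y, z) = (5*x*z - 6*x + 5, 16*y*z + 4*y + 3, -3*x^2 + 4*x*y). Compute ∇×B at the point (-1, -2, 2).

(28, -3, 0)

(∇×B)₁ = ∂B₃/∂y − ∂B₂/∂z = 4*x - 16*y
(∇×B)₂ = ∂B₁/∂z − ∂B₃/∂x = 11*x - 4*y
(∇×B)₃ = ∂B₂/∂x − ∂B₁/∂y = 0
∇×B = (4*x - 16*y, 11*x - 4*y, 0)
At (-1, -2, 2): (28, -3, 0).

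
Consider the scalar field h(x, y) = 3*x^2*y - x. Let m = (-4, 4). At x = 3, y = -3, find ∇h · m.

∂h/∂x = 6*x*y - 1
∂h/∂y = 3*x^2
∇h at (3, -3) = (-55, 27)
∇h · m = (-55)(-4) + (27)(4) = 328

328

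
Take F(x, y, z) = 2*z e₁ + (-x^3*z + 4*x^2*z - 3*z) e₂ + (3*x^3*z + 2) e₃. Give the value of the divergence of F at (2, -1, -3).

24

∂F₁/∂x = 0
∂F₂/∂y = 0
∂F₃/∂z = 3*x^3
∇·F = 3*x^3
At (2, -1, -3): 24.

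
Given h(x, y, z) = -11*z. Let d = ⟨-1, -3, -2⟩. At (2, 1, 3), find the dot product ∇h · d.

∂h/∂x = 0
∂h/∂y = 0
∂h/∂z = -11
∇h at (2, 1, 3) = (0, 0, -11)
∇h · d = (0)(-1) + (0)(-3) + (-11)(-2) = 22

22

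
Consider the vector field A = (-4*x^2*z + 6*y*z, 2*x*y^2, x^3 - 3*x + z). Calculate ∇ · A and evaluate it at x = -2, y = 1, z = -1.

-23

∂A₁/∂x = -8*x*z
∂A₂/∂y = 4*x*y
∂A₃/∂z = 1
∇·A = 4*x*y - 8*x*z + 1
At (-2, 1, -1): -23.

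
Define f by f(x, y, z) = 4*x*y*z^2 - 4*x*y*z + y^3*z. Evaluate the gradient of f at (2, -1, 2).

∂f/∂x = 4*y*z^2 - 4*y*z
∂f/∂y = 4*x*z^2 - 4*x*z + 3*y^2*z
∂f/∂z = 8*x*y*z - 4*x*y + y^3
∇f = (4*y*z^2 - 4*y*z, 4*x*z^2 - 4*x*z + 3*y^2*z, 8*x*y*z - 4*x*y + y^3)
At (2, -1, 2): (-8, 22, -25).

(-8, 22, -25)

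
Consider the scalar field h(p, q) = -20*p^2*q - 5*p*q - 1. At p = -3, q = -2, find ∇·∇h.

∂²h/∂p² = -40*q
∂²h/∂q² = 0
∇²h = -40*q
At (-3, -2): 80.

80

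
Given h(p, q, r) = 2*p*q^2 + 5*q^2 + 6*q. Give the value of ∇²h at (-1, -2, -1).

6

∂²h/∂p² = 0
∂²h/∂q² = 2*(2*p + 5)
∂²h/∂r² = 0
∇²h = 4*p + 10
At (-1, -2, -1): 6.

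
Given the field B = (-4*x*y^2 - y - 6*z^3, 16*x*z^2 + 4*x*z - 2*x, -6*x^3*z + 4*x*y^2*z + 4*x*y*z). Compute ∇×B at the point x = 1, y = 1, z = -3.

(∇×B)₁ = ∂B₃/∂y − ∂B₂/∂z = 8*x*y*z - 28*x*z - 4*x
(∇×B)₂ = ∂B₁/∂z − ∂B₃/∂x = 18*x^2*z - 4*y^2*z - 4*y*z - 18*z^2
(∇×B)₃ = ∂B₂/∂x − ∂B₁/∂y = 8*x*y + 16*z^2 + 4*z - 1
∇×B = (8*x*y*z - 28*x*z - 4*x, 18*x^2*z - 4*y^2*z - 4*y*z - 18*z^2, 8*x*y + 16*z^2 + 4*z - 1)
At (1, 1, -3): (56, -192, 139).

(56, -192, 139)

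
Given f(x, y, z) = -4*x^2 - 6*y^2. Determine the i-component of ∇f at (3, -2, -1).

-24

(∇f)_1 = ∂f/∂x = -8*x
At (3, -2, -1): -24.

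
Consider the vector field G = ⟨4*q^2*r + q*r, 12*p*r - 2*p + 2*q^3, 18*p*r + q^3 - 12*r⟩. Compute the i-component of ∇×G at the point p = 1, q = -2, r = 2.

(∇×G)_1 = ∂G₃/∂q − ∂G₂/∂r
= 3*q^2 − (12*p)
= -12*p + 3*q^2
At (1, -2, 2): 0.

0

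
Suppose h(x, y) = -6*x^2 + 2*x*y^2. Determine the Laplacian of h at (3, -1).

0

∂²h/∂x² = -12
∂²h/∂y² = 4*x
∇²h = 4*x - 12
At (3, -1): 0.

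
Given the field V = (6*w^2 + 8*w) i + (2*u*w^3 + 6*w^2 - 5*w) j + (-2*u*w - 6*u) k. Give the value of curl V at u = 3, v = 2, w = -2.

(-43, -14, -16)

(∇×V)₁ = ∂V₃/∂v − ∂V₂/∂w = -6*u*w^2 - 12*w + 5
(∇×V)₂ = ∂V₁/∂w − ∂V₃/∂u = 14*w + 14
(∇×V)₃ = ∂V₂/∂u − ∂V₁/∂v = 2*w^3
∇×V = (-6*u*w^2 - 12*w + 5, 14*w + 14, 2*w^3)
At (3, 2, -2): (-43, -14, -16).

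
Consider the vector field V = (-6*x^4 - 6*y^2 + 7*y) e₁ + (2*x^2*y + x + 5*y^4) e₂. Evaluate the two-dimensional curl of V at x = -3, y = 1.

∂V₂/∂x = 4*x*y + 1
∂V₁/∂y = -12*y + 7
Scalar curl = 4*x*y + 12*y - 6
At (-3, 1): -6.

-6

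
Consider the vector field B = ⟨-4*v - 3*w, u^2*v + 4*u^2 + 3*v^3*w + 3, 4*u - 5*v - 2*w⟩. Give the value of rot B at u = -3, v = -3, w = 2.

(76, -7, -2)

(∇×B)₁ = ∂B₃/∂v − ∂B₂/∂w = -3*v^3 - 5
(∇×B)₂ = ∂B₁/∂w − ∂B₃/∂u = -7
(∇×B)₃ = ∂B₂/∂u − ∂B₁/∂v = 2*u*v + 8*u + 4
∇×B = (-3*v^3 - 5, -7, 2*u*v + 8*u + 4)
At (-3, -3, 2): (76, -7, -2).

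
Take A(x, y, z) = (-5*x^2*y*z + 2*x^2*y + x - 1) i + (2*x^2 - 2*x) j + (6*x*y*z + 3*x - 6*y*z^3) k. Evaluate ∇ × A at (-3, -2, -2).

(84, 63, -122)

(∇×A)₁ = ∂A₃/∂y − ∂A₂/∂z = 6*x*z - 6*z^3
(∇×A)₂ = ∂A₁/∂z − ∂A₃/∂x = -5*x^2*y - 6*y*z - 3
(∇×A)₃ = ∂A₂/∂x − ∂A₁/∂y = 5*x^2*z - 2*x^2 + 4*x - 2
∇×A = (6*x*z - 6*z^3, -5*x^2*y - 6*y*z - 3, 5*x^2*z - 2*x^2 + 4*x - 2)
At (-3, -2, -2): (84, 63, -122).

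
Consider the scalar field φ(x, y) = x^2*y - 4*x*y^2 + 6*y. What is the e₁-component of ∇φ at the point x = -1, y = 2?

(∇φ)_1 = ∂φ/∂x = 2*x*y - 4*y^2
At (-1, 2): -20.

-20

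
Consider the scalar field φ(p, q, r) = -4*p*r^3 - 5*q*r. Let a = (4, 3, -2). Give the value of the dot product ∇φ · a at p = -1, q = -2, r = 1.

∂φ/∂p = -4*r^3
∂φ/∂q = -5*r
∂φ/∂r = -12*p*r^2 - 5*q
∇φ at (-1, -2, 1) = (-4, -5, 22)
∇φ · a = (-4)(4) + (-5)(3) + (22)(-2) = -75

-75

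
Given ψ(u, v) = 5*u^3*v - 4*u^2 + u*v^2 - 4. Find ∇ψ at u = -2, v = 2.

∂ψ/∂u = 15*u^2*v - 8*u + v^2
∂ψ/∂v = 5*u^3 + 2*u*v
∇ψ = (15*u^2*v - 8*u + v^2, 5*u^3 + 2*u*v)
At (-2, 2): (140, -48).

(140, -48)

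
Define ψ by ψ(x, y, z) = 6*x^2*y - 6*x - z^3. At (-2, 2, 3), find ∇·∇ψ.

∂²ψ/∂x² = 12*y
∂²ψ/∂y² = 0
∂²ψ/∂z² = -6*z
∇²ψ = 12*y - 6*z
At (-2, 2, 3): 6.

6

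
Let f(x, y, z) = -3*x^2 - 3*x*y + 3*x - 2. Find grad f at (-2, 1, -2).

(12, 6, 0)

∂f/∂x = -6*x - 3*y + 3
∂f/∂y = -3*x
∂f/∂z = 0
∇f = (-6*x - 3*y + 3, -3*x, 0)
At (-2, 1, -2): (12, 6, 0).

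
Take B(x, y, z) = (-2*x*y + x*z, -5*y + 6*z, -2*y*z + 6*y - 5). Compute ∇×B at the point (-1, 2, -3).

(∇×B)₁ = ∂B₃/∂y − ∂B₂/∂z = -2*z
(∇×B)₂ = ∂B₁/∂z − ∂B₃/∂x = x
(∇×B)₃ = ∂B₂/∂x − ∂B₁/∂y = 2*x
∇×B = (-2*z, x, 2*x)
At (-1, 2, -3): (6, -1, -2).

(6, -1, -2)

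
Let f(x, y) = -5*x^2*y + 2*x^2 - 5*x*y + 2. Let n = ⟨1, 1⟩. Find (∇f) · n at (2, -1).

3

∂f/∂x = -10*x*y + 4*x - 5*y
∂f/∂y = -5*x^2 - 5*x
∇f at (2, -1) = (33, -30)
∇f · n = (33)(1) + (-30)(1) = 3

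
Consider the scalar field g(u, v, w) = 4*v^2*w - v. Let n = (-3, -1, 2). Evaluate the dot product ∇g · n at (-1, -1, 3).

33

∂g/∂u = 0
∂g/∂v = 8*v*w - 1
∂g/∂w = 4*v^2
∇g at (-1, -1, 3) = (0, -25, 4)
∇g · n = (0)(-3) + (-25)(-1) + (4)(2) = 33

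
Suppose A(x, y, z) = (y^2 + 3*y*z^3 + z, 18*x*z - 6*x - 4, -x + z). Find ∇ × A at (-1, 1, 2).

(∇×A)₁ = ∂A₃/∂y − ∂A₂/∂z = -18*x
(∇×A)₂ = ∂A₁/∂z − ∂A₃/∂x = 9*y*z^2 + 2
(∇×A)₃ = ∂A₂/∂x − ∂A₁/∂y = -2*y - 3*z^3 + 18*z - 6
∇×A = (-18*x, 9*y*z^2 + 2, -2*y - 3*z^3 + 18*z - 6)
At (-1, 1, 2): (18, 38, 4).

(18, 38, 4)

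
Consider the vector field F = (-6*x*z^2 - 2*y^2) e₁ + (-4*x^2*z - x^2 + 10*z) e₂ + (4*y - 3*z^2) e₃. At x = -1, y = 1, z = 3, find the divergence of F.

-72

∂F₁/∂x = -6*z^2
∂F₂/∂y = 0
∂F₃/∂z = -6*z
∇·F = -6*z^2 - 6*z
At (-1, 1, 3): -72.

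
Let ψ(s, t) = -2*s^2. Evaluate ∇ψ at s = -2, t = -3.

∂ψ/∂s = -4*s
∂ψ/∂t = 0
∇ψ = (-4*s, 0)
At (-2, -3): (8, 0).

(8, 0)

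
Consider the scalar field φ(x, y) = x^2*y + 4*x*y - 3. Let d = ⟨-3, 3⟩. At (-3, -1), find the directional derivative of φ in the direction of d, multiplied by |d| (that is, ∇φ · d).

-15

∂φ/∂x = 2*x*y + 4*y
∂φ/∂y = x^2 + 4*x
∇φ at (-3, -1) = (2, -3)
∇φ · d = (2)(-3) + (-3)(3) = -15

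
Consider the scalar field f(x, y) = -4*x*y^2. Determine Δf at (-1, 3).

8

∂²f/∂x² = 0
∂²f/∂y² = -8*x
∇²f = -8*x
At (-1, 3): 8.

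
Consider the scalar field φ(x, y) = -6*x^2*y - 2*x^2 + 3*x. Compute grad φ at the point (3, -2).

(63, -54)

∂φ/∂x = -12*x*y - 4*x + 3
∂φ/∂y = -6*x^2
∇φ = (-12*x*y - 4*x + 3, -6*x^2)
At (3, -2): (63, -54).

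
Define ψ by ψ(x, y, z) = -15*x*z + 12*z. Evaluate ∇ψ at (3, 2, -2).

(30, 0, -33)

∂ψ/∂x = -15*z
∂ψ/∂y = 0
∂ψ/∂z = -15*x + 12
∇ψ = (-15*z, 0, -15*x + 12)
At (3, 2, -2): (30, 0, -33).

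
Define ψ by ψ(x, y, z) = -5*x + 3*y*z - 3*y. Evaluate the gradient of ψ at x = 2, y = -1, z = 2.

(-5, 3, -3)

∂ψ/∂x = -5
∂ψ/∂y = 3*z - 3
∂ψ/∂z = 3*y
∇ψ = (-5, 3*z - 3, 3*y)
At (2, -1, 2): (-5, 3, -3).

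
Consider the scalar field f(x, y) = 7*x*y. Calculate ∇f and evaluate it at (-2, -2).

∂f/∂x = 7*y
∂f/∂y = 7*x
∇f = (7*y, 7*x)
At (-2, -2): (-14, -14).

(-14, -14)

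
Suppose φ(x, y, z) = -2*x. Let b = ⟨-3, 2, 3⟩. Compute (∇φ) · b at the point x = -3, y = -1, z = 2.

∂φ/∂x = -2
∂φ/∂y = 0
∂φ/∂z = 0
∇φ at (-3, -1, 2) = (-2, 0, 0)
∇φ · b = (-2)(-3) + (0)(2) + (0)(3) = 6

6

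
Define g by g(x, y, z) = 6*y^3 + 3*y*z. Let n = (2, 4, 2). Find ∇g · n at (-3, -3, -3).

594

∂g/∂x = 0
∂g/∂y = 18*y^2 + 3*z
∂g/∂z = 3*y
∇g at (-3, -3, -3) = (0, 153, -9)
∇g · n = (0)(2) + (153)(4) + (-9)(2) = 594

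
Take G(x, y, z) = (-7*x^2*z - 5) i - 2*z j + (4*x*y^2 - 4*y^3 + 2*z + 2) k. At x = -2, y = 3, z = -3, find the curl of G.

(∇×G)₁ = ∂G₃/∂y − ∂G₂/∂z = 8*x*y - 12*y^2 + 2
(∇×G)₂ = ∂G₁/∂z − ∂G₃/∂x = -7*x^2 - 4*y^2
(∇×G)₃ = ∂G₂/∂x − ∂G₁/∂y = 0
∇×G = (8*x*y - 12*y^2 + 2, -7*x^2 - 4*y^2, 0)
At (-2, 3, -3): (-154, -64, 0).

(-154, -64, 0)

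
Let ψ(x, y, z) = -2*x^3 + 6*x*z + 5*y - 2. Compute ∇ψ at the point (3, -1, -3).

∂ψ/∂x = -6*x^2 + 6*z
∂ψ/∂y = 5
∂ψ/∂z = 6*x
∇ψ = (-6*x^2 + 6*z, 5, 6*x)
At (3, -1, -3): (-72, 5, 18).

(-72, 5, 18)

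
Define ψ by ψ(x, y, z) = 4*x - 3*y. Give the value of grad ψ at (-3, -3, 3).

(4, -3, 0)

∂ψ/∂x = 4
∂ψ/∂y = -3
∂ψ/∂z = 0
∇ψ = (4, -3, 0)
At (-3, -3, 3): (4, -3, 0).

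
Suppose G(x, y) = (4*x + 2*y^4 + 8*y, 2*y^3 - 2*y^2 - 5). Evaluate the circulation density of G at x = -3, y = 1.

-16

∂G₂/∂x = 0
∂G₁/∂y = 8*y^3 + 8
Scalar curl = -8*y^3 - 8
At (-3, 1): -16.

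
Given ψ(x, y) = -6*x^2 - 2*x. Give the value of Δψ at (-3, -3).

-12

∂²ψ/∂x² = -12
∂²ψ/∂y² = 0
∇²ψ = -12
At (-3, -3): -12.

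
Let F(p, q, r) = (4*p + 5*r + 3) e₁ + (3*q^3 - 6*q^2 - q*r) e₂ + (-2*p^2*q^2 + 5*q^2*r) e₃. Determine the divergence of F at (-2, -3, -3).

169

∂F₁/∂p = 4
∂F₂/∂q = 9*q^2 - 12*q - r
∂F₃/∂r = 5*q^2
∇·F = 14*q^2 - 12*q - r + 4
At (-2, -3, -3): 169.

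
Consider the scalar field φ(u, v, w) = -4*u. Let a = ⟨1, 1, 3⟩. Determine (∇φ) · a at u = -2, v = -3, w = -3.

∂φ/∂u = -4
∂φ/∂v = 0
∂φ/∂w = 0
∇φ at (-2, -3, -3) = (-4, 0, 0)
∇φ · a = (-4)(1) + (0)(1) + (0)(3) = -4

-4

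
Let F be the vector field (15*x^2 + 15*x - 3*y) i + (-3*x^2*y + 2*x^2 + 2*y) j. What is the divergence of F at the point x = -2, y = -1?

-55

∂F₁/∂x = 30*x + 15
∂F₂/∂y = -3*x^2 + 2
∇·F = -3*x^2 + 30*x + 17
At (-2, -1): -55.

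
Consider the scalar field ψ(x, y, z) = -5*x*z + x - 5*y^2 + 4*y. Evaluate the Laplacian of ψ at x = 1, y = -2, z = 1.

-10

∂²ψ/∂x² = 0
∂²ψ/∂y² = -10
∂²ψ/∂z² = 0
∇²ψ = -10
At (1, -2, 1): -10.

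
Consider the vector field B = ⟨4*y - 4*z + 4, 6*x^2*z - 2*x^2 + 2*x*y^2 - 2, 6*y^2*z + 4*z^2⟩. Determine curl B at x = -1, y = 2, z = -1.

(-30, -4, 20)

(∇×B)₁ = ∂B₃/∂y − ∂B₂/∂z = -6*x^2 + 12*y*z
(∇×B)₂ = ∂B₁/∂z − ∂B₃/∂x = -4
(∇×B)₃ = ∂B₂/∂x − ∂B₁/∂y = 12*x*z - 4*x + 2*y^2 - 4
∇×B = (-6*x^2 + 12*y*z, -4, 12*x*z - 4*x + 2*y^2 - 4)
At (-1, 2, -1): (-30, -4, 20).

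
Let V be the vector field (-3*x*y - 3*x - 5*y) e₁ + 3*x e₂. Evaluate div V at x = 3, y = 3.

-12

∂V₁/∂x = -3*y - 3
∂V₂/∂y = 0
∇·V = -3*y - 3
At (3, 3): -12.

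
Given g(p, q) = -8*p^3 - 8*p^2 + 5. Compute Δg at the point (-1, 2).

∂²g/∂p² = -16*(3*p + 1)
∂²g/∂q² = 0
∇²g = -48*p - 16
At (-1, 2): 32.

32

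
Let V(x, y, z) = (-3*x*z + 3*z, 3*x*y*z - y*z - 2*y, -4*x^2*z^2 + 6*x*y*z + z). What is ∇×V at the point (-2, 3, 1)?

(∇×V)₁ = ∂V₃/∂y − ∂V₂/∂z = -3*x*y + 6*x*z + y
(∇×V)₂ = ∂V₁/∂z − ∂V₃/∂x = 8*x*z^2 - 3*x - 6*y*z + 3
(∇×V)₃ = ∂V₂/∂x − ∂V₁/∂y = 3*y*z
∇×V = (-3*x*y + 6*x*z + y, 8*x*z^2 - 3*x - 6*y*z + 3, 3*y*z)
At (-2, 3, 1): (9, -25, 9).

(9, -25, 9)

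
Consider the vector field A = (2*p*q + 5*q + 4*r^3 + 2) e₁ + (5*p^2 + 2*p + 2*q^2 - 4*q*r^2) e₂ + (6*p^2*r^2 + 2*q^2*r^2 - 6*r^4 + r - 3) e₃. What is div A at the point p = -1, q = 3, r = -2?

99

∂A₁/∂p = 2*q
∂A₂/∂q = 4*q - 4*r^2
∂A₃/∂r = 12*p^2*r + 4*q^2*r - 24*r^3 + 1
∇·A = 12*p^2*r + 4*q^2*r + 6*q - 24*r^3 - 4*r^2 + 1
At (-1, 3, -2): 99.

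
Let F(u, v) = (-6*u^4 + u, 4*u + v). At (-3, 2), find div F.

650

∂F₁/∂u = -24*u^3 + 1
∂F₂/∂v = 1
∇·F = -24*u^3 + 2
At (-3, 2): 650.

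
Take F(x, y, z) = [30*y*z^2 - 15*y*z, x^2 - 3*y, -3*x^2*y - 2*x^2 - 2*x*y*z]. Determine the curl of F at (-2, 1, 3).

(∇×F)₁ = ∂F₃/∂y − ∂F₂/∂z = -3*x^2 - 2*x*z
(∇×F)₂ = ∂F₁/∂z − ∂F₃/∂x = 6*x*y + 4*x + 62*y*z - 15*y
(∇×F)₃ = ∂F₂/∂x − ∂F₁/∂y = 2*x - 30*z^2 + 15*z
∇×F = (-3*x^2 - 2*x*z, 6*x*y + 4*x + 62*y*z - 15*y, 2*x - 30*z^2 + 15*z)
At (-2, 1, 3): (0, 151, -229).

(0, 151, -229)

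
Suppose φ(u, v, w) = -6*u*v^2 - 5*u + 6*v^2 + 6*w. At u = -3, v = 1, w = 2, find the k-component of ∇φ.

6

(∇φ)_3 = ∂φ/∂w = 6
At (-3, 1, 2): 6.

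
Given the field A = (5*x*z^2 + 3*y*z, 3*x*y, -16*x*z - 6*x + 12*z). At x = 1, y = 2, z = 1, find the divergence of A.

∂A₁/∂x = 5*z^2
∂A₂/∂y = 3*x
∂A₃/∂z = -16*x + 12
∇·A = -13*x + 5*z^2 + 12
At (1, 2, 1): 4.

4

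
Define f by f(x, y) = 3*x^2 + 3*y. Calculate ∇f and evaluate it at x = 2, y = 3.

(12, 3)

∂f/∂x = 6*x
∂f/∂y = 3
∇f = (6*x, 3)
At (2, 3): (12, 3).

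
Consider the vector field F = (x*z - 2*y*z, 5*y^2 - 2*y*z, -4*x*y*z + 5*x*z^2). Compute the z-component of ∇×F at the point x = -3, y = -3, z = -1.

-2

(∇×F)_3 = ∂F₂/∂x − ∂F₁/∂y
= 0 − (-2*z)
= 2*z
At (-3, -3, -1): -2.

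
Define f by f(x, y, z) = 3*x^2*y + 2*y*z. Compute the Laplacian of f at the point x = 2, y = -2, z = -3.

∂²f/∂x² = 6*y
∂²f/∂y² = 0
∂²f/∂z² = 0
∇²f = 6*y
At (2, -2, -3): -12.

-12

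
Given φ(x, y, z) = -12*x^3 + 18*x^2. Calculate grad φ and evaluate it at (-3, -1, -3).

∂φ/∂x = -36*x^2 + 36*x
∂φ/∂y = 0
∂φ/∂z = 0
∇φ = (-36*x^2 + 36*x, 0, 0)
At (-3, -1, -3): (-432, 0, 0).

(-432, 0, 0)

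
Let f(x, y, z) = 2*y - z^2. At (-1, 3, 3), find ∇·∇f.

∂²f/∂x² = 0
∂²f/∂y² = 0
∂²f/∂z² = -2
∇²f = -2
At (-1, 3, 3): -2.

-2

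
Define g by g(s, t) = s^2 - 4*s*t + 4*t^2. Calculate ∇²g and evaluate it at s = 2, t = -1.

∂²g/∂s² = 2
∂²g/∂t² = 8
∇²g = 10
At (2, -1): 10.

10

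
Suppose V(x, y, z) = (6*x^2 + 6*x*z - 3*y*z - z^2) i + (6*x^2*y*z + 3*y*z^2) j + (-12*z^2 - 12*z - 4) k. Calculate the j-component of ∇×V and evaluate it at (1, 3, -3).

(∇×V)_2 = ∂V₁/∂z − ∂V₃/∂x
= 6*x - 3*y - 2*z − (0)
= 6*x - 3*y - 2*z
At (1, 3, -3): 3.

3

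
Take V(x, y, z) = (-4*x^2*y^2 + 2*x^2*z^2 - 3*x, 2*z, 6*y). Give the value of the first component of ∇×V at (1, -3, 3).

(∇×V)_1 = ∂V₃/∂y − ∂V₂/∂z
= 6 − (2)
= 4
At (1, -3, 3): 4.

4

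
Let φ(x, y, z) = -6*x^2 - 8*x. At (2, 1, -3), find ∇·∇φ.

∂²φ/∂x² = -12
∂²φ/∂y² = 0
∂²φ/∂z² = 0
∇²φ = -12
At (2, 1, -3): -12.

-12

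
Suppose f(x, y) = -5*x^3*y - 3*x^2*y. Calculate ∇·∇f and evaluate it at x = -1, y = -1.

-24

∂²f/∂x² = -6*y*(5*x + 1)
∂²f/∂y² = 0
∇²f = -30*x*y - 6*y
At (-1, -1): -24.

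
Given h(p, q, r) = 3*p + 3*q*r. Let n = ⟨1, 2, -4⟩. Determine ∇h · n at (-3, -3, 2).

∂h/∂p = 3
∂h/∂q = 3*r
∂h/∂r = 3*q
∇h at (-3, -3, 2) = (3, 6, -9)
∇h · n = (3)(1) + (6)(2) + (-9)(-4) = 51

51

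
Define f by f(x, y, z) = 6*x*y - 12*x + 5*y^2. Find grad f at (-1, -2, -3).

∂f/∂x = 6*y - 12
∂f/∂y = 6*x + 10*y
∂f/∂z = 0
∇f = (6*y - 12, 6*x + 10*y, 0)
At (-1, -2, -3): (-24, -26, 0).

(-24, -26, 0)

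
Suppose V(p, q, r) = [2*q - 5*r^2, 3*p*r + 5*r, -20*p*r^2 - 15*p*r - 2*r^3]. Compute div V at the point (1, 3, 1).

∂V₁/∂p = 0
∂V₂/∂q = 0
∂V₃/∂r = -40*p*r - 15*p - 6*r^2
∇·V = -40*p*r - 15*p - 6*r^2
At (1, 3, 1): -61.

-61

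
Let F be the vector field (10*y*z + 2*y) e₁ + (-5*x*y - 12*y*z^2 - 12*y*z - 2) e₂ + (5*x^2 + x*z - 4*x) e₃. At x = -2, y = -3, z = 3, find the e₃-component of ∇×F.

(∇×F)_3 = ∂F₂/∂x − ∂F₁/∂y
= -5*y − (10*z + 2)
= -5*y - 10*z - 2
At (-2, -3, 3): -17.

-17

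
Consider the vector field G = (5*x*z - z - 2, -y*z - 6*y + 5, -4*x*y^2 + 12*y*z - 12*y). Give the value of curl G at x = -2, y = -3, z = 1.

(∇×G)₁ = ∂G₃/∂y − ∂G₂/∂z = -8*x*y + y + 12*z - 12
(∇×G)₂ = ∂G₁/∂z − ∂G₃/∂x = 5*x + 4*y^2 - 1
(∇×G)₃ = ∂G₂/∂x − ∂G₁/∂y = 0
∇×G = (-8*x*y + y + 12*z - 12, 5*x + 4*y^2 - 1, 0)
At (-2, -3, 1): (-51, 25, 0).

(-51, 25, 0)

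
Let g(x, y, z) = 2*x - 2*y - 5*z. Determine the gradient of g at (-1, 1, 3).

∂g/∂x = 2
∂g/∂y = -2
∂g/∂z = -5
∇g = (2, -2, -5)
At (-1, 1, 3): (2, -2, -5).

(2, -2, -5)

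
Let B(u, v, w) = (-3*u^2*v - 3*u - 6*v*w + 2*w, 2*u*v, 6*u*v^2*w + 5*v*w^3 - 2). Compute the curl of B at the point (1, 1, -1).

(∇×B)₁ = ∂B₃/∂v − ∂B₂/∂w = 12*u*v*w + 5*w^3
(∇×B)₂ = ∂B₁/∂w − ∂B₃/∂u = -6*v^2*w - 6*v + 2
(∇×B)₃ = ∂B₂/∂u − ∂B₁/∂v = 3*u^2 + 2*v + 6*w
∇×B = (12*u*v*w + 5*w^3, -6*v^2*w - 6*v + 2, 3*u^2 + 2*v + 6*w)
At (1, 1, -1): (-17, 2, -1).

(-17, 2, -1)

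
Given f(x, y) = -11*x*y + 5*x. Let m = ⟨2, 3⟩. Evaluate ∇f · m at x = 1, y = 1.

∂f/∂x = -11*y + 5
∂f/∂y = -11*x
∇f at (1, 1) = (-6, -11)
∇f · m = (-6)(2) + (-11)(3) = -45

-45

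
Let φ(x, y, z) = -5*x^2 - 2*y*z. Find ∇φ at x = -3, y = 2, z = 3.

(30, -6, -4)

∂φ/∂x = -10*x
∂φ/∂y = -2*z
∂φ/∂z = -2*y
∇φ = (-10*x, -2*z, -2*y)
At (-3, 2, 3): (30, -6, -4).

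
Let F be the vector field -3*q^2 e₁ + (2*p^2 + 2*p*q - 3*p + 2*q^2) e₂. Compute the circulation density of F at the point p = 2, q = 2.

∂F₂/∂p = 4*p + 2*q - 3
∂F₁/∂q = -6*q
Scalar curl = 4*p + 8*q - 3
At (2, 2): 21.

21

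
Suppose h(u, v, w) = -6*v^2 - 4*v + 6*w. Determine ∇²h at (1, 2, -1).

-12

∂²h/∂u² = 0
∂²h/∂v² = -12
∂²h/∂w² = 0
∇²h = -12
At (1, 2, -1): -12.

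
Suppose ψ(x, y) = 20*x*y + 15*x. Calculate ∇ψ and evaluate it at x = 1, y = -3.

∂ψ/∂x = 20*y + 15
∂ψ/∂y = 20*x
∇ψ = (20*y + 15, 20*x)
At (1, -3): (-45, 20).

(-45, 20)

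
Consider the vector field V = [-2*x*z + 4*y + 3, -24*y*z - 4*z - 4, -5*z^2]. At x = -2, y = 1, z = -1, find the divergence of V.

36

∂V₁/∂x = -2*z
∂V₂/∂y = -24*z
∂V₃/∂z = -10*z
∇·V = -36*z
At (-2, 1, -1): 36.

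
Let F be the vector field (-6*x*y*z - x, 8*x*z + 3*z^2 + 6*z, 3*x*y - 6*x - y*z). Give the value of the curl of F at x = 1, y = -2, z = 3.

(-32, 24, 42)

(∇×F)₁ = ∂F₃/∂y − ∂F₂/∂z = -5*x - 7*z - 6
(∇×F)₂ = ∂F₁/∂z − ∂F₃/∂x = -6*x*y - 3*y + 6
(∇×F)₃ = ∂F₂/∂x − ∂F₁/∂y = 6*x*z + 8*z
∇×F = (-5*x - 7*z - 6, -6*x*y - 3*y + 6, 6*x*z + 8*z)
At (1, -2, 3): (-32, 24, 42).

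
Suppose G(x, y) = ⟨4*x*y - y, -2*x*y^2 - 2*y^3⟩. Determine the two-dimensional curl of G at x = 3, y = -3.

-29

∂G₂/∂x = -2*y^2
∂G₁/∂y = 4*x - 1
Scalar curl = -4*x - 2*y^2 + 1
At (3, -3): -29.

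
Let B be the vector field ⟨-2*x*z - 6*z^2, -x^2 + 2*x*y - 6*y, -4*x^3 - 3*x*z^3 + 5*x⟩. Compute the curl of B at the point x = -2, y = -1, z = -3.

(∇×B)₁ = ∂B₃/∂y − ∂B₂/∂z = 0
(∇×B)₂ = ∂B₁/∂z − ∂B₃/∂x = 12*x^2 - 2*x + 3*z^3 - 12*z - 5
(∇×B)₃ = ∂B₂/∂x − ∂B₁/∂y = -2*x + 2*y
∇×B = (0, 12*x^2 - 2*x + 3*z^3 - 12*z - 5, -2*x + 2*y)
At (-2, -1, -3): (0, 2, 2).

(0, 2, 2)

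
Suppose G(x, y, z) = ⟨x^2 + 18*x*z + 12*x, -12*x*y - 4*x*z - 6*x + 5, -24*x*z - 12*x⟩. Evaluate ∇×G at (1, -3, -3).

(4, -42, 42)

(∇×G)₁ = ∂G₃/∂y − ∂G₂/∂z = 4*x
(∇×G)₂ = ∂G₁/∂z − ∂G₃/∂x = 18*x + 24*z + 12
(∇×G)₃ = ∂G₂/∂x − ∂G₁/∂y = -12*y - 4*z - 6
∇×G = (4*x, 18*x + 24*z + 12, -12*y - 4*z - 6)
At (1, -3, -3): (4, -42, 42).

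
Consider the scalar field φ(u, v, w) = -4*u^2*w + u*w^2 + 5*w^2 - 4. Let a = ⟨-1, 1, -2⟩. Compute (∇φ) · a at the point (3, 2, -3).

∂φ/∂u = -8*u*w + w^2
∂φ/∂v = 0
∂φ/∂w = -4*u^2 + 2*u*w + 10*w
∇φ at (3, 2, -3) = (81, 0, -84)
∇φ · a = (81)(-1) + (0)(1) + (-84)(-2) = 87

87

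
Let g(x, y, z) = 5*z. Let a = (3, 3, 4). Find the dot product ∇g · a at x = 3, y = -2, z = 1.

∂g/∂x = 0
∂g/∂y = 0
∂g/∂z = 5
∇g at (3, -2, 1) = (0, 0, 5)
∇g · a = (0)(3) + (0)(3) + (5)(4) = 20

20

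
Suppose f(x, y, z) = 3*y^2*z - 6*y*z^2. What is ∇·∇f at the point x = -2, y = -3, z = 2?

∂²f/∂x² = 0
∂²f/∂y² = 6*z
∂²f/∂z² = -12*y
∇²f = -12*y + 6*z
At (-2, -3, 2): 48.

48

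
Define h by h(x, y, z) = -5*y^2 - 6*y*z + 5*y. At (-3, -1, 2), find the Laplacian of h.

∂²h/∂x² = 0
∂²h/∂y² = -10
∂²h/∂z² = 0
∇²h = -10
At (-3, -1, 2): -10.

-10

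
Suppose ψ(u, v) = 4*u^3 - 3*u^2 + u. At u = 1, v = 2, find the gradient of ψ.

(7, 0)

∂ψ/∂u = 12*u^2 - 6*u + 1
∂ψ/∂v = 0
∇ψ = (12*u^2 - 6*u + 1, 0)
At (1, 2): (7, 0).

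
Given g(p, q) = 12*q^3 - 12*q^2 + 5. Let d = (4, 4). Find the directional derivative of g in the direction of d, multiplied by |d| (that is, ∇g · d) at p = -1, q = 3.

∂g/∂p = 0
∂g/∂q = 36*q^2 - 24*q
∇g at (-1, 3) = (0, 252)
∇g · d = (0)(4) + (252)(4) = 1008

1008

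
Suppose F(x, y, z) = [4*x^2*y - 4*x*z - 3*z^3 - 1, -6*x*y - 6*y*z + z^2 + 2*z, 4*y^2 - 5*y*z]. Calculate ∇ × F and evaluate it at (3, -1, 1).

(∇×F)₁ = ∂F₃/∂y − ∂F₂/∂z = 14*y - 7*z - 2
(∇×F)₂ = ∂F₁/∂z − ∂F₃/∂x = -4*x - 9*z^2
(∇×F)₃ = ∂F₂/∂x − ∂F₁/∂y = -4*x^2 - 6*y
∇×F = (14*y - 7*z - 2, -4*x - 9*z^2, -4*x^2 - 6*y)
At (3, -1, 1): (-23, -21, -30).

(-23, -21, -30)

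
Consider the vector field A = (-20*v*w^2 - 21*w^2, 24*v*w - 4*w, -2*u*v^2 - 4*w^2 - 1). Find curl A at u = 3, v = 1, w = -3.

(-32, 248, 180)

(∇×A)₁ = ∂A₃/∂v − ∂A₂/∂w = -4*u*v - 24*v + 4
(∇×A)₂ = ∂A₁/∂w − ∂A₃/∂u = 2*v^2 - 40*v*w - 42*w
(∇×A)₃ = ∂A₂/∂u − ∂A₁/∂v = 20*w^2
∇×A = (-4*u*v - 24*v + 4, 2*v^2 - 40*v*w - 42*w, 20*w^2)
At (3, 1, -3): (-32, 248, 180).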